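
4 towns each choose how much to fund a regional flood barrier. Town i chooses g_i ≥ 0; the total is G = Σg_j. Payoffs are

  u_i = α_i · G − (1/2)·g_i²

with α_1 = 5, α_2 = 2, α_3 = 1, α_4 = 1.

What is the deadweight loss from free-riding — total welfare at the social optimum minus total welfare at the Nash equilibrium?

96.5

Town i's FOC: ∂u_i/∂g_i = α_i − g_i = 0, so g_i* = α_i.
NE contributions = (5, 2, 1, 1); G = 9.
W^NE = (Σα)·G − ½Σα_i² = 9² − ½·31 = 65.5.
Planner sets g_i = Σα_j = 9 for every i, so G^SO = 4·9 = 36.
W^SO = (Σα)·G^SO − ½·4·(Σα)² = (4/2)·9² = 162.
Deadweight loss = W^SO − W^NE = 96.5.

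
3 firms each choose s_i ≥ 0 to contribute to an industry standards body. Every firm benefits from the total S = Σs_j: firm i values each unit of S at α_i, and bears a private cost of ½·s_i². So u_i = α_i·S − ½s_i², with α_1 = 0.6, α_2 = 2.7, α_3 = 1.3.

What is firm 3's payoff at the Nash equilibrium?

5.135

Firm i's FOC: ∂u_i/∂s_i = α_i − s_i = 0, so s_i* = α_i.
NE contributions = (0.6, 2.7, 1.3); S = 4.6.
u_3 = α_3·S − ½·(s_3)² = 1.3·4.6 − ½·1.3² = 5.135.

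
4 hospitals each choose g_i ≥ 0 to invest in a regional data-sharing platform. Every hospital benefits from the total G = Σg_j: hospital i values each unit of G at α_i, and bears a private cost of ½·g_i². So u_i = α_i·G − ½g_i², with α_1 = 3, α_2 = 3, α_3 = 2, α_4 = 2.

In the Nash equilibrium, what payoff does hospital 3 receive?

Hospital i's FOC: ∂u_i/∂g_i = α_i − g_i = 0, so g_i* = α_i.
NE contributions = (3, 3, 2, 2); G = 10.
u_3 = α_3·G − ½·(g_3)² = 2·10 − ½·2² = 18.

18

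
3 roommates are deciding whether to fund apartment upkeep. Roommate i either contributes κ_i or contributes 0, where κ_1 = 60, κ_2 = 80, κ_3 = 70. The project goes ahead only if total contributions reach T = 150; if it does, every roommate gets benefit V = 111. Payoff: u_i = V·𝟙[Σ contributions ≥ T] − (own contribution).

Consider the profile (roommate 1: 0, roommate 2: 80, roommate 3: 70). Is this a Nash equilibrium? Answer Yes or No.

Yes

Total = 150 ≥ 150: provided.
Roommate 1 (pledges 0, payoff 111): pledging 60 → total 210, payoff 51. No gain.
Roommate 2 (pledges 80, payoff 31): dropping to 0 → total 70, payoff 0. No gain.
Roommate 3 (pledges 70, payoff 41): dropping to 0 → total 80, payoff 0. No gain.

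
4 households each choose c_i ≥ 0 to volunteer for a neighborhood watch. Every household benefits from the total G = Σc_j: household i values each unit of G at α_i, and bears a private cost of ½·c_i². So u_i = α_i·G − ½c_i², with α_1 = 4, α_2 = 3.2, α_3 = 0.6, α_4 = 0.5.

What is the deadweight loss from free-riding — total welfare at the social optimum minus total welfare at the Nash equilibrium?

Household i's FOC: ∂u_i/∂c_i = α_i − c_i = 0, so c_i* = α_i.
NE contributions = (4, 3.2, 0.6, 0.5); G = 8.3.
W^NE = (Σα)·G − ½Σα_i² = 8.3² − ½·26.85 = 55.465.
Planner sets c_i = Σα_j = 8.3 for every i, so G^SO = 4·8.3 = 33.2.
W^SO = (Σα)·G^SO − ½·4·(Σα)² = (4/2)·8.3² = 137.78.
Deadweight loss = W^SO − W^NE = 82.315.

82.315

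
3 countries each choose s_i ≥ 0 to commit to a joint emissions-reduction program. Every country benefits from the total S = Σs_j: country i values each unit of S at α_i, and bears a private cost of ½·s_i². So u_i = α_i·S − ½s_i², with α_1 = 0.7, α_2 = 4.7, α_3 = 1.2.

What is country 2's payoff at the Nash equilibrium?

19.975

Country i's FOC: ∂u_i/∂s_i = α_i − s_i = 0, so s_i* = α_i.
NE contributions = (0.7, 4.7, 1.2); S = 6.6.
u_2 = α_2·S − ½·(s_2)² = 4.7·6.6 − ½·4.7² = 19.975.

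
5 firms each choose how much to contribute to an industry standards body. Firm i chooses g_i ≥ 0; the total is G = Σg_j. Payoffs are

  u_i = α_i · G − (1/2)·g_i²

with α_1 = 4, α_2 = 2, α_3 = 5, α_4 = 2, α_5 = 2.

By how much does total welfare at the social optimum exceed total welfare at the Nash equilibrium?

Firm i's FOC: ∂u_i/∂g_i = α_i − g_i = 0, so g_i* = α_i.
NE contributions = (4, 2, 5, 2, 2); G = 15.
W^NE = (Σα)·G − ½Σα_i² = 15² − ½·53 = 198.5.
Planner sets g_i = Σα_j = 15 for every i, so G^SO = 5·15 = 75.
W^SO = (Σα)·G^SO − ½·5·(Σα)² = (5/2)·15² = 562.5.
Deadweight loss = W^SO − W^NE = 364.

364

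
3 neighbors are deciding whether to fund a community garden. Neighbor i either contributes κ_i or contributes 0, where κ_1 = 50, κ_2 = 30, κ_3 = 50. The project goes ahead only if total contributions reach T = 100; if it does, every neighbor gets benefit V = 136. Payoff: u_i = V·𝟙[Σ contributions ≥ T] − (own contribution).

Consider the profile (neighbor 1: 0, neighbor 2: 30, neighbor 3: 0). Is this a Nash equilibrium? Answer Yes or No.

No

Total = 30 < 100: not provided.
Neighbor 1 (pledges 0, payoff 0): pledging 50 → total 80, payoff -50. No gain.
Neighbor 2 (pledges 30, payoff -30): dropping to 0 → total 0, payoff 0. Profitable deviation.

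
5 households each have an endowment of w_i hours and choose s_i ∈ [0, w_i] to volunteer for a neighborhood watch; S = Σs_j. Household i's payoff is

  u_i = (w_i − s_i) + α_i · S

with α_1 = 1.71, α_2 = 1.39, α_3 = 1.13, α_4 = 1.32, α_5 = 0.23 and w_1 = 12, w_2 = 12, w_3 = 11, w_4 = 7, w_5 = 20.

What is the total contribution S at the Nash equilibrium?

∂u_i/∂s_i = α_i − 1, so household i contributes w_i if α_i > 1, else 0.
α_i > 1 for i ∈ {1, 2, 3, 4}; NE contributions (12, 12, 11, 7, 0), S = 42.

42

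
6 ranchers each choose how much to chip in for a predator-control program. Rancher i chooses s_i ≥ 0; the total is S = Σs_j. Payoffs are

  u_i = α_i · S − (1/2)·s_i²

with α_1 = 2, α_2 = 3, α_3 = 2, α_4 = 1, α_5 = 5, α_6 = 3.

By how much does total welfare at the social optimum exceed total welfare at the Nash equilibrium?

Rancher i's FOC: ∂u_i/∂s_i = α_i − s_i = 0, so s_i* = α_i.
NE contributions = (2, 3, 2, 1, 5, 3); S = 16.
W^NE = (Σα)·S − ½Σα_i² = 16² − ½·52 = 230.
Planner sets s_i = Σα_j = 16 for every i, so S^SO = 6·16 = 96.
W^SO = (Σα)·S^SO − ½·6·(Σα)² = (6/2)·16² = 768.
Deadweight loss = W^SO − W^NE = 538.

538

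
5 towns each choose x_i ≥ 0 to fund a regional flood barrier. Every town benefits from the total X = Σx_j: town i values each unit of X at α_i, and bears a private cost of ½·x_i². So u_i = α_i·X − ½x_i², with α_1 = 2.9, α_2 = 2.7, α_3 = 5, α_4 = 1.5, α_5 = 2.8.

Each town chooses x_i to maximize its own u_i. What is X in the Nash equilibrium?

Town i's FOC: ∂u_i/∂x_i = α_i − x_i = 0, so x_i* = α_i.
NE contributions = (2.9, 2.7, 5, 1.5, 2.8); X = 14.9.

14.9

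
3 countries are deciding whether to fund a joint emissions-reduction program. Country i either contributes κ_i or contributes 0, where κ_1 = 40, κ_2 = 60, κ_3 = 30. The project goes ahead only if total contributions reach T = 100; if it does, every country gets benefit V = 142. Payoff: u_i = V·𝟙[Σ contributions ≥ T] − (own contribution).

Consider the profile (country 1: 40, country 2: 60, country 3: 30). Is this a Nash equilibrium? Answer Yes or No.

Total = 130 ≥ 100: provided.
Country 1 (pledges 40, payoff 102): dropping to 0 → total 90, payoff 0. No gain.
Country 2 (pledges 60, payoff 82): dropping to 0 → total 70, payoff 0. No gain.
Country 3 (pledges 30, payoff 112): dropping to 0 → total 100, payoff 142. Profitable deviation.

No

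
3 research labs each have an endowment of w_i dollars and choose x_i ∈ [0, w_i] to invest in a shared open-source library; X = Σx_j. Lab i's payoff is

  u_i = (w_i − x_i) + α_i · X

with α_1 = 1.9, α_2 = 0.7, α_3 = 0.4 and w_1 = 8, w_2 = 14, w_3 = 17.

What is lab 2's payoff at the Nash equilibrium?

∂u_i/∂x_i = α_i − 1, so lab i contributes w_i if α_i > 1, else 0.
α_i > 1 for i ∈ {1}; NE contributions (8, 0, 0), X = 8.
u_2 = (14 − 0) + 0.7·8 = 19.6.

19.6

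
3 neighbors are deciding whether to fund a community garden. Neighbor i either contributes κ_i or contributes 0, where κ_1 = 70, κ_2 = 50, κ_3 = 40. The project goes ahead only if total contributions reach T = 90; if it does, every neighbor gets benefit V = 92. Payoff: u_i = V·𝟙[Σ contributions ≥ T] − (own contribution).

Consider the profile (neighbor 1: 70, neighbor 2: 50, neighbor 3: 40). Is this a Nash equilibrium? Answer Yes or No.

No

Total = 160 ≥ 90: provided.
Neighbor 1 (pledges 70, payoff 22): dropping to 0 → total 90, payoff 92. Profitable deviation.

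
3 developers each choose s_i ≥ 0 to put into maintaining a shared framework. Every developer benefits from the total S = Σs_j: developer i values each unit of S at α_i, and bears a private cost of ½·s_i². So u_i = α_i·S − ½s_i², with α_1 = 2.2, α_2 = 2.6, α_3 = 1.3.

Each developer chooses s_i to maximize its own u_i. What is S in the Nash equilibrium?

6.1

Developer i's FOC: ∂u_i/∂s_i = α_i − s_i = 0, so s_i* = α_i.
NE contributions = (2.2, 2.6, 1.3); S = 6.1.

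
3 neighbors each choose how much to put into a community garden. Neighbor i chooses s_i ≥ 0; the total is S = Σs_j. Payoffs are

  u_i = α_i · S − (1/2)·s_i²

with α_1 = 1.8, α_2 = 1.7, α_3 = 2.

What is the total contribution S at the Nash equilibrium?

5.5

Neighbor i's FOC: ∂u_i/∂s_i = α_i − s_i = 0, so s_i* = α_i.
NE contributions = (1.8, 1.7, 2); S = 5.5.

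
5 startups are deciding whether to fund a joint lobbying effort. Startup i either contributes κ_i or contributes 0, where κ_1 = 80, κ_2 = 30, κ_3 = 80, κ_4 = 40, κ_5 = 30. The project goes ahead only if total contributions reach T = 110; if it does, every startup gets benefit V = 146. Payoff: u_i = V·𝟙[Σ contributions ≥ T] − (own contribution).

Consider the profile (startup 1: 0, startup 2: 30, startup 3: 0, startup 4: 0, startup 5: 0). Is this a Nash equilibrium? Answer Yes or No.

Total = 30 < 110: not provided.
Startup 1 (pledges 0, payoff 0): pledging 80 → total 110, payoff 66. Profitable deviation.

No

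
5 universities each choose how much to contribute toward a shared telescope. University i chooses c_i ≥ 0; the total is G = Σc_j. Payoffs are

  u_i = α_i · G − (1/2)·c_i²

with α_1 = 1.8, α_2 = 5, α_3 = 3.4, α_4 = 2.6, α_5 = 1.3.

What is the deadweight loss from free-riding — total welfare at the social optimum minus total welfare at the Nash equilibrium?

322.34

University i's FOC: ∂u_i/∂c_i = α_i − c_i = 0, so c_i* = α_i.
NE contributions = (1.8, 5, 3.4, 2.6, 1.3); G = 14.1.
W^NE = (Σα)·G − ½Σα_i² = 14.1² − ½·48.25 = 174.685.
Planner sets c_i = Σα_j = 14.1 for every i, so G^SO = 5·14.1 = 70.5.
W^SO = (Σα)·G^SO − ½·5·(Σα)² = (5/2)·14.1² = 497.025.
Deadweight loss = W^SO − W^NE = 322.34.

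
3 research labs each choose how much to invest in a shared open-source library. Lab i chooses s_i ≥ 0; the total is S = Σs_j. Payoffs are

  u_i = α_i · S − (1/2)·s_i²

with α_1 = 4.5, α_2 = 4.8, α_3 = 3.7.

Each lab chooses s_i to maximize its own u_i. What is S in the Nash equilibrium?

Lab i's FOC: ∂u_i/∂s_i = α_i − s_i = 0, so s_i* = α_i.
NE contributions = (4.5, 4.8, 3.7); S = 13.

13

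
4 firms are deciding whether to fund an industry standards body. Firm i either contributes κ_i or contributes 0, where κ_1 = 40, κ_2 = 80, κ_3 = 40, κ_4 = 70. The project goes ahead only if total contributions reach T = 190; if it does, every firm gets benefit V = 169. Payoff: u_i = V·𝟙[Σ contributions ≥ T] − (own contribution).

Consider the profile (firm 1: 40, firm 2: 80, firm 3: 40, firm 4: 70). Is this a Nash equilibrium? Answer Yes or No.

No

Total = 230 ≥ 190: provided.
Firm 1 (pledges 40, payoff 129): dropping to 0 → total 190, payoff 169. Profitable deviation.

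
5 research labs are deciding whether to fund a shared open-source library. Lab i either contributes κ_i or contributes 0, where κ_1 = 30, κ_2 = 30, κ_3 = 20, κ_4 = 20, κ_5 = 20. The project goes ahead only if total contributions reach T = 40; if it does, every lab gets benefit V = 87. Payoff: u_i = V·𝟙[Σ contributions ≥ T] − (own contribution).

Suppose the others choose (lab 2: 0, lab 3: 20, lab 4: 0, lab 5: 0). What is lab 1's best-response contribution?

30

Others' total = 20. Contributing 30 brings total to 50 ≥ 40: gain V − κ_1 = 57.
Best response: 30.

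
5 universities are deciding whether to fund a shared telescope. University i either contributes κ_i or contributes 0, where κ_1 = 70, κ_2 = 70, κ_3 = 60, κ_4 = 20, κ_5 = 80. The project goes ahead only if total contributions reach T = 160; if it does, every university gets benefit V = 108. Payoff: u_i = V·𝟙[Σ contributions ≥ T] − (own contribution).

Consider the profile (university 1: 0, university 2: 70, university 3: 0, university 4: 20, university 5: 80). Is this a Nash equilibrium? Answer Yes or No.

Yes

Total = 170 ≥ 160: provided.
University 1 (pledges 0, payoff 108): pledging 70 → total 240, payoff 38. No gain.
University 2 (pledges 70, payoff 38): dropping to 0 → total 100, payoff 0. No gain.
University 3 (pledges 0, payoff 108): pledging 60 → total 230, payoff 48. No gain.
University 4 (pledges 20, payoff 88): dropping to 0 → total 150, payoff 0. No gain.
University 5 (pledges 80, payoff 28): dropping to 0 → total 90, payoff 0. No gain.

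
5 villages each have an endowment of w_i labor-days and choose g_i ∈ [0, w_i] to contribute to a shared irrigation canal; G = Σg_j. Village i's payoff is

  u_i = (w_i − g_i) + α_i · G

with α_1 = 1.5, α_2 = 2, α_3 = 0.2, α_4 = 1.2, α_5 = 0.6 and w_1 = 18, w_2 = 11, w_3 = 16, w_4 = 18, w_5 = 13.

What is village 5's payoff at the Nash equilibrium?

41.2

∂u_i/∂g_i = α_i − 1, so village i contributes w_i if α_i > 1, else 0.
α_i > 1 for i ∈ {1, 2, 4}; NE contributions (18, 11, 0, 18, 0), G = 47.
u_5 = (13 − 0) + 0.6·47 = 41.2.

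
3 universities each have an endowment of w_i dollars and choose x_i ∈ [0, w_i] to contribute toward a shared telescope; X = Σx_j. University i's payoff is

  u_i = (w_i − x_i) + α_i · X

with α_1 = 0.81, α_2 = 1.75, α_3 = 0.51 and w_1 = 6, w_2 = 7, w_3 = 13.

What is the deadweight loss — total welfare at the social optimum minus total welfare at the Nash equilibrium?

∂u_i/∂x_i = α_i − 1, so university i contributes w_i if α_i > 1, else 0.
α_i > 1 for i ∈ {2}; NE contributions (0, 7, 0), X = 7.
W^NE = Σw_i − X^NE + (Σα_i)·X^NE = 26 + 2.07·7 = 40.49.
Planner: ∂(Σu_j)/∂x_i = Σα_j − 1 = 2.07 > 0, so everyone contributes w_i; X^SO = 26, W^SO = 26 + 2.07·26 = 79.82.
Deadweight loss = 39.33.

39.33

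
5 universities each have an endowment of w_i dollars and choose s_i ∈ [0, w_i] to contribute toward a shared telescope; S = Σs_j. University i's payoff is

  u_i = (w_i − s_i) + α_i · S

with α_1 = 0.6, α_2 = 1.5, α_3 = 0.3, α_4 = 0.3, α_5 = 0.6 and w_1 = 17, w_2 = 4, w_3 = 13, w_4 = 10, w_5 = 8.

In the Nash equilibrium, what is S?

4

∂u_i/∂s_i = α_i − 1, so university i contributes w_i if α_i > 1, else 0.
α_i > 1 for i ∈ {2}; NE contributions (0, 4, 0, 0, 0), S = 4.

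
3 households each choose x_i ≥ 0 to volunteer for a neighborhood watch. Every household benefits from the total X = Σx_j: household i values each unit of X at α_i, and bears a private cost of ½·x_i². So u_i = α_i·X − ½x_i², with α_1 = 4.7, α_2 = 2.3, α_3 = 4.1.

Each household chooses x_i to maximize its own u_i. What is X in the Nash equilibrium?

11.1

Household i's FOC: ∂u_i/∂x_i = α_i − x_i = 0, so x_i* = α_i.
NE contributions = (4.7, 2.3, 4.1); X = 11.1.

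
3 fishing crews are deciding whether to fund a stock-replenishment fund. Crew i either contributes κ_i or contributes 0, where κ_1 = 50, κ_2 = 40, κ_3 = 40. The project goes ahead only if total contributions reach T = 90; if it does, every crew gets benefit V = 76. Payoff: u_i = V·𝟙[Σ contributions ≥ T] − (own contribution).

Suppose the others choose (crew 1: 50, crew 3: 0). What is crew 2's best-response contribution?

40

Others' total = 50. Contributing 40 brings total to 90 ≥ 90: gain V − κ_2 = 36.
Best response: 40.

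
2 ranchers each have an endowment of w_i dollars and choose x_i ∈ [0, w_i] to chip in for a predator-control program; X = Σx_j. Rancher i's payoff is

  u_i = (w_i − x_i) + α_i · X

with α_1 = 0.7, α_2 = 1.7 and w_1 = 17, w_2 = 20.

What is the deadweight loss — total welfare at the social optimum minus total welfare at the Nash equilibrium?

∂u_i/∂x_i = α_i − 1, so rancher i contributes w_i if α_i > 1, else 0.
α_i > 1 for i ∈ {2}; NE contributions (0, 20), X = 20.
W^NE = Σw_i − X^NE + (Σα_i)·X^NE = 37 + 1.4·20 = 65.
Planner: ∂(Σu_j)/∂x_i = Σα_j − 1 = 1.4 > 0, so everyone contributes w_i; X^SO = 37, W^SO = 37 + 1.4·37 = 88.8.
Deadweight loss = 23.8.

23.8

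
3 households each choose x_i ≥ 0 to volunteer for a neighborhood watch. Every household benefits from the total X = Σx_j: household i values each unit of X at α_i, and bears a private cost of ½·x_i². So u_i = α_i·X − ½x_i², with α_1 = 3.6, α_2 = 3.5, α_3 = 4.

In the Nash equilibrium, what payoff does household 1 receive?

Household i's FOC: ∂u_i/∂x_i = α_i − x_i = 0, so x_i* = α_i.
NE contributions = (3.6, 3.5, 4); X = 11.1.
u_1 = α_1·X − ½·(x_1)² = 3.6·11.1 − ½·3.6² = 33.48.

33.48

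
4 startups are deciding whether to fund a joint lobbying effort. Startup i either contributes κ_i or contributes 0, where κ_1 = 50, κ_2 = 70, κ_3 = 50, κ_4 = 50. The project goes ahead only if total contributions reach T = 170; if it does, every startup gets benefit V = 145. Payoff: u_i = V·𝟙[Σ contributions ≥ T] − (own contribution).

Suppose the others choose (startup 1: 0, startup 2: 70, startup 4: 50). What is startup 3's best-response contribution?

50

Others' total = 120. Contributing 50 brings total to 170 ≥ 170: gain V − κ_3 = 95.
Best response: 50.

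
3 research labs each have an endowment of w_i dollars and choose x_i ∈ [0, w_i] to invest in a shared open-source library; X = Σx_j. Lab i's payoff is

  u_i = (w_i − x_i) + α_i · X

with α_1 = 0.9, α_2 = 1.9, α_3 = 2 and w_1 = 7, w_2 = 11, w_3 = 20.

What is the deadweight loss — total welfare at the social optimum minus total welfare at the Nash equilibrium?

26.6

∂u_i/∂x_i = α_i − 1, so lab i contributes w_i if α_i > 1, else 0.
α_i > 1 for i ∈ {2, 3}; NE contributions (0, 11, 20), X = 31.
W^NE = Σw_i − X^NE + (Σα_i)·X^NE = 38 + 3.8·31 = 155.8.
Planner: ∂(Σu_j)/∂x_i = Σα_j − 1 = 3.8 > 0, so everyone contributes w_i; X^SO = 38, W^SO = 38 + 3.8·38 = 182.4.
Deadweight loss = 26.6.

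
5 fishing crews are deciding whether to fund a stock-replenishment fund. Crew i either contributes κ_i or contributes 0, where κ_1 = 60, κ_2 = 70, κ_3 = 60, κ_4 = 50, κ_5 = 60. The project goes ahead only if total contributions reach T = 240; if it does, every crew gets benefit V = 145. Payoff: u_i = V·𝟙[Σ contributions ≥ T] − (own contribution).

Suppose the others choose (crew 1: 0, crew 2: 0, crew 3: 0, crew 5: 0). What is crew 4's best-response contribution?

Others' total = 0. Even contributing 50 gives 50 < 240: no benefit either way.
Best response: 0.

0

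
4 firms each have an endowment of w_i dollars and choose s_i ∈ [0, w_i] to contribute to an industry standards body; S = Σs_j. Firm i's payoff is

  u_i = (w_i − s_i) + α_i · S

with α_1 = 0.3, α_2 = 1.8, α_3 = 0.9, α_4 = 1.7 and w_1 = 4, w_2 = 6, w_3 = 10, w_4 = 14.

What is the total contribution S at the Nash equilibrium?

∂u_i/∂s_i = α_i − 1, so firm i contributes w_i if α_i > 1, else 0.
α_i > 1 for i ∈ {2, 4}; NE contributions (0, 6, 0, 14), S = 20.

20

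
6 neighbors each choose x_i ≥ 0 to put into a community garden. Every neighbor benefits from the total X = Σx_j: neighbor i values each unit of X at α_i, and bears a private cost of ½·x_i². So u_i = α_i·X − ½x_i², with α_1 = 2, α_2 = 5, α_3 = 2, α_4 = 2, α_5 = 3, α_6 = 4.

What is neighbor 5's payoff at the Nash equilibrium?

Neighbor i's FOC: ∂u_i/∂x_i = α_i − x_i = 0, so x_i* = α_i.
NE contributions = (2, 5, 2, 2, 3, 4); X = 18.
u_5 = α_5·X − ½·(x_5)² = 3·18 − ½·3² = 49.5.

49.5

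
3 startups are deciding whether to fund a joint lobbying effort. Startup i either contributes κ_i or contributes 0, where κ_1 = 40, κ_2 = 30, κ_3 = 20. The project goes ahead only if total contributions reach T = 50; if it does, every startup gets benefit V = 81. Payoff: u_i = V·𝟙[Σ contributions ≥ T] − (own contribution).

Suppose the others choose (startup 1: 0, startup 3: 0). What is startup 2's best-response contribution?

0

Others' total = 0. Even contributing 30 gives 30 < 50: no benefit either way.
Best response: 0.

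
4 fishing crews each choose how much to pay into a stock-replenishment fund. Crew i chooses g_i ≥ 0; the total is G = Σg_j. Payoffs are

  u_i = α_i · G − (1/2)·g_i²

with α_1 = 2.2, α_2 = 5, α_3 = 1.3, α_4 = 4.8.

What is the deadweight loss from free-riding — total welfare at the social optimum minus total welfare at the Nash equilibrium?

204.175

Crew i's FOC: ∂u_i/∂g_i = α_i − g_i = 0, so g_i* = α_i.
NE contributions = (2.2, 5, 1.3, 4.8); G = 13.3.
W^NE = (Σα)·G − ½Σα_i² = 13.3² − ½·54.57 = 149.605.
Planner sets g_i = Σα_j = 13.3 for every i, so G^SO = 4·13.3 = 53.2.
W^SO = (Σα)·G^SO − ½·4·(Σα)² = (4/2)·13.3² = 353.78.
Deadweight loss = W^SO − W^NE = 204.175.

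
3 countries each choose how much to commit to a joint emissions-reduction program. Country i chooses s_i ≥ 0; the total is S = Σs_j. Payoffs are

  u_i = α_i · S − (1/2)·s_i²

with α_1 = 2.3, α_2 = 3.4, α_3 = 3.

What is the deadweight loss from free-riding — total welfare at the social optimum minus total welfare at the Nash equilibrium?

50.77

Country i's FOC: ∂u_i/∂s_i = α_i − s_i = 0, so s_i* = α_i.
NE contributions = (2.3, 3.4, 3); S = 8.7.
W^NE = (Σα)·S − ½Σα_i² = 8.7² − ½·25.85 = 62.765.
Planner sets s_i = Σα_j = 8.7 for every i, so S^SO = 3·8.7 = 26.1.
W^SO = (Σα)·S^SO − ½·3·(Σα)² = (3/2)·8.7² = 113.535.
Deadweight loss = W^SO − W^NE = 50.77.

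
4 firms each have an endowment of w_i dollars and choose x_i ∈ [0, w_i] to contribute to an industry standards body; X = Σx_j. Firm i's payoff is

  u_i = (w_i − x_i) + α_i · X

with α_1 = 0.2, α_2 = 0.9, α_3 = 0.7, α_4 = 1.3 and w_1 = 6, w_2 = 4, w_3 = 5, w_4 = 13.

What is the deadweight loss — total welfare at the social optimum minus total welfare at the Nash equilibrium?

∂u_i/∂x_i = α_i − 1, so firm i contributes w_i if α_i > 1, else 0.
α_i > 1 for i ∈ {4}; NE contributions (0, 0, 0, 13), X = 13.
W^NE = Σw_i − X^NE + (Σα_i)·X^NE = 28 + 2.1·13 = 55.3.
Planner: ∂(Σu_j)/∂x_i = Σα_j − 1 = 2.1 > 0, so everyone contributes w_i; X^SO = 28, W^SO = 28 + 2.1·28 = 86.8.
Deadweight loss = 31.5.

31.5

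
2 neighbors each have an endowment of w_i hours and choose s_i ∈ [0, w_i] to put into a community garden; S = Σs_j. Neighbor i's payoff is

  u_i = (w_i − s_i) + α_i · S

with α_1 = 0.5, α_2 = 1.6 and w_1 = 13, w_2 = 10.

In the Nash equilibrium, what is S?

∂u_i/∂s_i = α_i − 1, so neighbor i contributes w_i if α_i > 1, else 0.
α_i > 1 for i ∈ {2}; NE contributions (0, 10), S = 10.

10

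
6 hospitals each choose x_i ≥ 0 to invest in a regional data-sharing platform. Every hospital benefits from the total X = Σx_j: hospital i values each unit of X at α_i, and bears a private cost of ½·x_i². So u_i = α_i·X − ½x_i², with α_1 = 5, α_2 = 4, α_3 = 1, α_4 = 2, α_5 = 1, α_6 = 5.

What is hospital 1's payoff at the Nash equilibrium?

Hospital i's FOC: ∂u_i/∂x_i = α_i − x_i = 0, so x_i* = α_i.
NE contributions = (5, 4, 1, 2, 1, 5); X = 18.
u_1 = α_1·X − ½·(x_1)² = 5·18 − ½·5² = 77.5.

77.5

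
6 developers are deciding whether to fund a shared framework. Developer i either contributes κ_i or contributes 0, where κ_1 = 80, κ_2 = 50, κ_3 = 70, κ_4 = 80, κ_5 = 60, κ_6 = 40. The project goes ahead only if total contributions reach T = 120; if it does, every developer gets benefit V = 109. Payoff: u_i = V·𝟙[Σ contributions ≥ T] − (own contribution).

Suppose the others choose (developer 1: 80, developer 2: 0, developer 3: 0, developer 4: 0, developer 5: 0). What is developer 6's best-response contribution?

Others' total = 80. Contributing 40 brings total to 120 ≥ 120: gain V − κ_6 = 69.
Best response: 40.

40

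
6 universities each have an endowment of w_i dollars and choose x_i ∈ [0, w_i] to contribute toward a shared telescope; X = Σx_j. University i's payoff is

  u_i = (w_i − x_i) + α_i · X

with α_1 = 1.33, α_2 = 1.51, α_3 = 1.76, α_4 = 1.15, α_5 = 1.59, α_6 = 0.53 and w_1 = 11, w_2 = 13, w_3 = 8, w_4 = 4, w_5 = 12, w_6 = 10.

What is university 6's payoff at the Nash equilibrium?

∂u_i/∂x_i = α_i − 1, so university i contributes w_i if α_i > 1, else 0.
α_i > 1 for i ∈ {1, 2, 3, 4, 5}; NE contributions (11, 13, 8, 4, 12, 0), X = 48.
u_6 = (10 − 0) + 0.53·48 = 35.44.

35.44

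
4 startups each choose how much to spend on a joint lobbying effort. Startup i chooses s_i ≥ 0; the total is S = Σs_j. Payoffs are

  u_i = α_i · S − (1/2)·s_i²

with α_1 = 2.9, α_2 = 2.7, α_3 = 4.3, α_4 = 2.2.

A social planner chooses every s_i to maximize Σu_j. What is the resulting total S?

Planner FOC: ∂(Σu_j)/∂s_i = (Σα_j) − s_i = 0, so s_i^SO = Σα_j = 12.1 for every i; S^SO = 48.4.

48.4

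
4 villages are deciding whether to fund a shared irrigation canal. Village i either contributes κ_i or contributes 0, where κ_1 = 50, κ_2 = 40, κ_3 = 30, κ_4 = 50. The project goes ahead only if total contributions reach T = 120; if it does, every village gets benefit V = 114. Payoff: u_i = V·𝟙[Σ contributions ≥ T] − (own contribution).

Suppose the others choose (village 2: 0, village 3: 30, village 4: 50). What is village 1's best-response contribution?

50

Others' total = 80. Contributing 50 brings total to 130 ≥ 120: gain V − κ_1 = 64.
Best response: 50.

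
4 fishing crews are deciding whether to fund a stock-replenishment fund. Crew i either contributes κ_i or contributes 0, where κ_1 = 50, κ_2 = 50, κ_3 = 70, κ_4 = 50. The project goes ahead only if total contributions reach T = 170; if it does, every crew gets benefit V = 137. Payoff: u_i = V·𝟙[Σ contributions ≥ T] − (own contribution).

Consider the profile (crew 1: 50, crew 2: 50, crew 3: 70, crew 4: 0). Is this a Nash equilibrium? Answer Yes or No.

Total = 170 ≥ 170: provided.
Crew 1 (pledges 50, payoff 87): dropping to 0 → total 120, payoff 0. No gain.
Crew 2 (pledges 50, payoff 87): dropping to 0 → total 120, payoff 0. No gain.
Crew 3 (pledges 70, payoff 67): dropping to 0 → total 100, payoff 0. No gain.
Crew 4 (pledges 0, payoff 137): pledging 50 → total 220, payoff 87. No gain.

Yes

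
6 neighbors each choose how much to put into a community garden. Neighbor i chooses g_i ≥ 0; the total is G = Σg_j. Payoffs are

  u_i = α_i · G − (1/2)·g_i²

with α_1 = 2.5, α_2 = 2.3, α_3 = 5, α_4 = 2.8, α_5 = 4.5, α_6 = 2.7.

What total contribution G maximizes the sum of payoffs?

118.8

Planner FOC: ∂(Σu_j)/∂g_i = (Σα_j) − g_i = 0, so g_i^SO = Σα_j = 19.8 for every i; G^SO = 118.8.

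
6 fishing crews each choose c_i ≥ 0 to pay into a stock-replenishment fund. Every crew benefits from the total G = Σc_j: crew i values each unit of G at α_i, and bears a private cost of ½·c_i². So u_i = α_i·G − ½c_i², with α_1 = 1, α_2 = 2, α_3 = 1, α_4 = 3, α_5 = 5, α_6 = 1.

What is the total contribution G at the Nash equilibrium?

Crew i's FOC: ∂u_i/∂c_i = α_i − c_i = 0, so c_i* = α_i.
NE contributions = (1, 2, 1, 3, 5, 1); G = 13.

13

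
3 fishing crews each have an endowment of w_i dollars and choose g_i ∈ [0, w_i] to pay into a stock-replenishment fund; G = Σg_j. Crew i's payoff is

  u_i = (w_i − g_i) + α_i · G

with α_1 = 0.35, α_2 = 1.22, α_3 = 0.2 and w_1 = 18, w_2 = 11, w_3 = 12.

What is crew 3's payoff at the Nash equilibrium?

∂u_i/∂g_i = α_i − 1, so crew i contributes w_i if α_i > 1, else 0.
α_i > 1 for i ∈ {2}; NE contributions (0, 11, 0), G = 11.
u_3 = (12 − 0) + 0.2·11 = 14.2.

14.2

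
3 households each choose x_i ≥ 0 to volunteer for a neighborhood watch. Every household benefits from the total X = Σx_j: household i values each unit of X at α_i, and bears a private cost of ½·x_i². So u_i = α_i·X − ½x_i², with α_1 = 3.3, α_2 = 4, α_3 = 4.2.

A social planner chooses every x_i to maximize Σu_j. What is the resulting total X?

34.5

Planner FOC: ∂(Σu_j)/∂x_i = (Σα_j) − x_i = 0, so x_i^SO = Σα_j = 11.5 for every i; X^SO = 34.5.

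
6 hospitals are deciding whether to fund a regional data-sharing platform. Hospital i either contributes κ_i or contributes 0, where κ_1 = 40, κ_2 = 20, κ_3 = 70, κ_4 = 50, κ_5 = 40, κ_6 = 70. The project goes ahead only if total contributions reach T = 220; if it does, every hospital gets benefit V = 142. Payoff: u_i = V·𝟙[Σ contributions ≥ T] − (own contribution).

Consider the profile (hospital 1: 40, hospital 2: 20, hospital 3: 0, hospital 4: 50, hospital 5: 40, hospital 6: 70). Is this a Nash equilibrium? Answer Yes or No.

Total = 220 ≥ 220: provided.
Hospital 1 (pledges 40, payoff 102): dropping to 0 → total 180, payoff 0. No gain.
Hospital 2 (pledges 20, payoff 122): dropping to 0 → total 200, payoff 0. No gain.
Hospital 3 (pledges 0, payoff 142): pledging 70 → total 290, payoff 72. No gain.
Hospital 4 (pledges 50, payoff 92): dropping to 0 → total 170, payoff 0. No gain.
Hospital 5 (pledges 40, payoff 102): dropping to 0 → total 180, payoff 0. No gain.
Hospital 6 (pledges 70, payoff 72): dropping to 0 → total 150, payoff 0. No gain.

Yes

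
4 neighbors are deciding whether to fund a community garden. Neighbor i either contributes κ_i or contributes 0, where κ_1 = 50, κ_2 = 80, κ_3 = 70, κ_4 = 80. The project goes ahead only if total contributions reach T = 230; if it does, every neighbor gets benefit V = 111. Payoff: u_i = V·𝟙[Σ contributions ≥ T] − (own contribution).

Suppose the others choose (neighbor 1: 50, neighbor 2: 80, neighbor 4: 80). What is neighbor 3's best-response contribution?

Others' total = 210. Contributing 70 brings total to 280 ≥ 230: gain V − κ_3 = 41.
Best response: 70.

70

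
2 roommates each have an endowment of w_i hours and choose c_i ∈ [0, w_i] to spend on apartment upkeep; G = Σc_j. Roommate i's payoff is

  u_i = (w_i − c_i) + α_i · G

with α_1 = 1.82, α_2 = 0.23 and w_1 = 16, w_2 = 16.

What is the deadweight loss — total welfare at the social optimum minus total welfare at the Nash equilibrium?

16.8

∂u_i/∂c_i = α_i − 1, so roommate i contributes w_i if α_i > 1, else 0.
α_i > 1 for i ∈ {1}; NE contributions (16, 0), G = 16.
W^NE = Σw_i − G^NE + (Σα_i)·G^NE = 32 + 1.05·16 = 48.8.
Planner: ∂(Σu_j)/∂c_i = Σα_j − 1 = 1.05 > 0, so everyone contributes w_i; G^SO = 32, W^SO = 32 + 1.05·32 = 65.6.
Deadweight loss = 16.8.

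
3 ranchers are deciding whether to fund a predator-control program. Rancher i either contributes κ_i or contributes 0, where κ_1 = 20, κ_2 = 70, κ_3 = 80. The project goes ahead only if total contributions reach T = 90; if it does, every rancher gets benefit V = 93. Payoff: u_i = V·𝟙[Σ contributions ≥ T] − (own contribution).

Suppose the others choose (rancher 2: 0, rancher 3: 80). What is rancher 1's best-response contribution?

Others' total = 80. Contributing 20 brings total to 100 ≥ 90: gain V − κ_1 = 73.
Best response: 20.

20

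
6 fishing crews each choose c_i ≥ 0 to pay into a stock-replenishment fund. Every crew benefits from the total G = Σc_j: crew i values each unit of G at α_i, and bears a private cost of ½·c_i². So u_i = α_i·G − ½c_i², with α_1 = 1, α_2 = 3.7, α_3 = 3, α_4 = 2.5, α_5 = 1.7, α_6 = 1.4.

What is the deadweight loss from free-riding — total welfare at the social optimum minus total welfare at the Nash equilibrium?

371.175

Crew i's FOC: ∂u_i/∂c_i = α_i − c_i = 0, so c_i* = α_i.
NE contributions = (1, 3.7, 3, 2.5, 1.7, 1.4); G = 13.3.
W^NE = (Σα)·G − ½Σα_i² = 13.3² − ½·34.79 = 159.495.
Planner sets c_i = Σα_j = 13.3 for every i, so G^SO = 6·13.3 = 79.8.
W^SO = (Σα)·G^SO − ½·6·(Σα)² = (6/2)·13.3² = 530.67.
Deadweight loss = W^SO − W^NE = 371.175.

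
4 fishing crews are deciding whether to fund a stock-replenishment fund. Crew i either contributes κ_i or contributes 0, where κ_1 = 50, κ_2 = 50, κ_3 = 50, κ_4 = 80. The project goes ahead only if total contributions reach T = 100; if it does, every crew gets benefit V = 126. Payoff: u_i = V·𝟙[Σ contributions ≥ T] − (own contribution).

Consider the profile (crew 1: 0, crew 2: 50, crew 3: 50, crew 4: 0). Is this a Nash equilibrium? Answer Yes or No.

Yes

Total = 100 ≥ 100: provided.
Crew 1 (pledges 0, payoff 126): pledging 50 → total 150, payoff 76. No gain.
Crew 2 (pledges 50, payoff 76): dropping to 0 → total 50, payoff 0. No gain.
Crew 3 (pledges 50, payoff 76): dropping to 0 → total 50, payoff 0. No gain.
Crew 4 (pledges 0, payoff 126): pledging 80 → total 180, payoff 46. No gain.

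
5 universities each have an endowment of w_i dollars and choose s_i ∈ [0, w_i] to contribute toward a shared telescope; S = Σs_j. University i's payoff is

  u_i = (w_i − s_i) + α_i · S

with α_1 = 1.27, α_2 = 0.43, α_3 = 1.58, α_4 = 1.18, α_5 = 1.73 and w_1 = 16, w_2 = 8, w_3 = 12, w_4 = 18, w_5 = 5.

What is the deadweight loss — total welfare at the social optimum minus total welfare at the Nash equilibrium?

41.52

∂u_i/∂s_i = α_i − 1, so university i contributes w_i if α_i > 1, else 0.
α_i > 1 for i ∈ {1, 3, 4, 5}; NE contributions (16, 0, 12, 18, 5), S = 51.
W^NE = Σw_i − S^NE + (Σα_i)·S^NE = 59 + 5.19·51 = 323.69.
Planner: ∂(Σu_j)/∂s_i = Σα_j − 1 = 5.19 > 0, so everyone contributes w_i; S^SO = 59, W^SO = 59 + 5.19·59 = 365.21.
Deadweight loss = 41.52.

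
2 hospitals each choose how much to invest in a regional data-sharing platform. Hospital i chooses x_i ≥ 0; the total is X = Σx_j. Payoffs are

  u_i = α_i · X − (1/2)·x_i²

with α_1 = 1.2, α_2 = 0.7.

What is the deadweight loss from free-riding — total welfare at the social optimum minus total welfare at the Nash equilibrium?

0.965

Hospital i's FOC: ∂u_i/∂x_i = α_i − x_i = 0, so x_i* = α_i.
NE contributions = (1.2, 0.7); X = 1.9.
W^NE = (Σα)·X − ½Σα_i² = 1.9² − ½·1.93 = 2.645.
Planner sets x_i = Σα_j = 1.9 for every i, so X^SO = 2·1.9 = 3.8.
W^SO = (Σα)·X^SO − ½·2·(Σα)² = (2/2)·1.9² = 3.61.
Deadweight loss = W^SO − W^NE = 0.965.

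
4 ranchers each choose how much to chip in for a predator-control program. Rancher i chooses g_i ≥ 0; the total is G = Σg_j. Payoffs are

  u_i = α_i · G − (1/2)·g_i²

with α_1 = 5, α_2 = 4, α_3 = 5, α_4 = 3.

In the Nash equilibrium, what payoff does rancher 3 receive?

Rancher i's FOC: ∂u_i/∂g_i = α_i − g_i = 0, so g_i* = α_i.
NE contributions = (5, 4, 5, 3); G = 17.
u_3 = α_3·G − ½·(g_3)² = 5·17 − ½·5² = 72.5.

72.5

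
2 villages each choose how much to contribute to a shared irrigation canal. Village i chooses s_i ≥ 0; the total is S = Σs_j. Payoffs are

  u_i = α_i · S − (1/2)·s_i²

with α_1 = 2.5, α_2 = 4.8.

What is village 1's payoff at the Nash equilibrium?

15.125

Village i's FOC: ∂u_i/∂s_i = α_i − s_i = 0, so s_i* = α_i.
NE contributions = (2.5, 4.8); S = 7.3.
u_1 = α_1·S − ½·(s_1)² = 2.5·7.3 − ½·2.5² = 15.125.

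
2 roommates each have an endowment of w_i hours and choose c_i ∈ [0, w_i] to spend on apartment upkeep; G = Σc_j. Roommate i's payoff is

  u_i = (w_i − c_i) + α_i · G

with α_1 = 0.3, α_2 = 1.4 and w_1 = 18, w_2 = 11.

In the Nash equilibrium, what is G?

∂u_i/∂c_i = α_i − 1, so roommate i contributes w_i if α_i > 1, else 0.
α_i > 1 for i ∈ {2}; NE contributions (0, 11), G = 11.

11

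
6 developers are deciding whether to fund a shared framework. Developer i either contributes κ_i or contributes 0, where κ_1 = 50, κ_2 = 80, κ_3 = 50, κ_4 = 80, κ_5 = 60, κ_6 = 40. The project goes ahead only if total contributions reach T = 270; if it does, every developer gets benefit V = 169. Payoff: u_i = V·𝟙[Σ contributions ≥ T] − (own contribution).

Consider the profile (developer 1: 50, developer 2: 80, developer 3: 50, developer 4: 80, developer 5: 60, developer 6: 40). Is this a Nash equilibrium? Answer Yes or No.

No

Total = 360 ≥ 270: provided.
Developer 1 (pledges 50, payoff 119): dropping to 0 → total 310, payoff 169. Profitable deviation.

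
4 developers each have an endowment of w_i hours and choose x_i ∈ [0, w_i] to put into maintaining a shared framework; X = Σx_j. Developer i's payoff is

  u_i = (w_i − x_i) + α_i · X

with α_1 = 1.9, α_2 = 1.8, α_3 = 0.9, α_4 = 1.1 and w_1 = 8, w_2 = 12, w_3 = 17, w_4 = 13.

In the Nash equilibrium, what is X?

33

∂u_i/∂x_i = α_i − 1, so developer i contributes w_i if α_i > 1, else 0.
α_i > 1 for i ∈ {1, 2, 4}; NE contributions (8, 12, 0, 13), X = 33.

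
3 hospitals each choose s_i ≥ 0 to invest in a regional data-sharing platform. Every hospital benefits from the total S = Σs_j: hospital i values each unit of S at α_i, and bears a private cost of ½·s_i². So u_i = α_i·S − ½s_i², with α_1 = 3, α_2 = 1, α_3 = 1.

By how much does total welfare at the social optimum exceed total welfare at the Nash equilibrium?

Hospital i's FOC: ∂u_i/∂s_i = α_i − s_i = 0, so s_i* = α_i.
NE contributions = (3, 1, 1); S = 5.
W^NE = (Σα)·S − ½Σα_i² = 5² − ½·11 = 19.5.
Planner sets s_i = Σα_j = 5 for every i, so S^SO = 3·5 = 15.
W^SO = (Σα)·S^SO − ½·3·(Σα)² = (3/2)·5² = 37.5.
Deadweight loss = W^SO − W^NE = 18.

18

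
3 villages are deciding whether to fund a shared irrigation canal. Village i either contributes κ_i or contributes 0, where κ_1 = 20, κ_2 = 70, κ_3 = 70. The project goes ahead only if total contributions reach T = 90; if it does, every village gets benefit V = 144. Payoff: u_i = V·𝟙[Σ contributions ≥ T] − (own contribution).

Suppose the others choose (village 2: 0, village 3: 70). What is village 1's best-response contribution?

Others' total = 70. Contributing 20 brings total to 90 ≥ 90: gain V − κ_1 = 124.
Best response: 20.

20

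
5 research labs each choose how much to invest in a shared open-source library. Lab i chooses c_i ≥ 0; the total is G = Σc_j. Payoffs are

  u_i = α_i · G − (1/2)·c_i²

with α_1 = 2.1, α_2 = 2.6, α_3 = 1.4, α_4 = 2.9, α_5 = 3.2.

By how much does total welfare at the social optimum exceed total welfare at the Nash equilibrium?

239.15

Lab i's FOC: ∂u_i/∂c_i = α_i − c_i = 0, so c_i* = α_i.
NE contributions = (2.1, 2.6, 1.4, 2.9, 3.2); G = 12.2.
W^NE = (Σα)·G − ½Σα_i² = 12.2² − ½·31.78 = 132.95.
Planner sets c_i = Σα_j = 12.2 for every i, so G^SO = 5·12.2 = 61.
W^SO = (Σα)·G^SO − ½·5·(Σα)² = (5/2)·12.2² = 372.1.
Deadweight loss = W^SO − W^NE = 239.15.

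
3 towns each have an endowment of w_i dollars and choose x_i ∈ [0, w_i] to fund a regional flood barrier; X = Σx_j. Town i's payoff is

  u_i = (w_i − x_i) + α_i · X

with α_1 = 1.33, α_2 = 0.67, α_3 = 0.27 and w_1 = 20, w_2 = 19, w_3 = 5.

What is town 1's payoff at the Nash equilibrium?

26.6

∂u_i/∂x_i = α_i − 1, so town i contributes w_i if α_i > 1, else 0.
α_i > 1 for i ∈ {1}; NE contributions (20, 0, 0), X = 20.
u_1 = (20 − 20) + 1.33·20 = 26.6.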